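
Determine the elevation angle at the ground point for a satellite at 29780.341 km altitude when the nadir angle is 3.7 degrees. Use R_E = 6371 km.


r = R_E + alt = 36151.3410 km
Law of sines in the satellite / Earth-center / ground-point triangle:
  sin(nadir)/R_E = sin(90 + el)/r  =>  cos(el) = (r/R_E)*sin(nadir)
cos(el) = (36151.3410 / 6371.0000) * sin(3.7 deg) = 0.3661795
el = arccos(0.3661795) = 68.5198 deg
(Earth-central angle = 90 - nadir - el = 17.7802 deg)

68.5198 degrees


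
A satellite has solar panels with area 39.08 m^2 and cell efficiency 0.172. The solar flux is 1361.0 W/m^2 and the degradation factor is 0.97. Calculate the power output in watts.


P = area * eta * S * degradation
P = 39.08 * 0.172 * 1361.0 * 0.97
P = 8873.8659 W

8873.8659 W


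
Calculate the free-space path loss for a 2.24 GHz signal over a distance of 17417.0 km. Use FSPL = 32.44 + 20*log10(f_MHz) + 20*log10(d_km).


f = 2.24 GHz = 2240.0000 MHz
d = 17417.0 km
FSPL = 32.44 + 20*log10(2240.0000) + 20*log10(17417.0)
FSPL = 32.44 + 67.0050 + 84.8195
FSPL = 184.2644 dB

184.2644 dB


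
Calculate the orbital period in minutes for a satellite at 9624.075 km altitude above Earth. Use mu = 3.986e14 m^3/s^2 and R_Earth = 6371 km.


r = 15995.0750 km = 1.5995075e+07 m
T = 2*pi*sqrt(r^3/mu) = 2*pi*sqrt(4.0922188e+21 / 3.986e14)
T = 20132.1725 s = 335.5362 min

335.5362 minutes


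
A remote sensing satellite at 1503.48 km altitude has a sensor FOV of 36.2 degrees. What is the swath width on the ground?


FOV = 36.2 deg = 0.6318092 rad
swath = 2 * alt * tan(FOV/2) = 2 * 1503.48 * tan(0.3159046)
swath = 2 * 1503.48 * 0.3268504
swath = 982.8260 km

982.8260 km


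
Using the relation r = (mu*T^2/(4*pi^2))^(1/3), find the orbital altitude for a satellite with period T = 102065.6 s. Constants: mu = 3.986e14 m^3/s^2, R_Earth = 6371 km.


T = 102065.6 s
r = (mu*T^2/(4*pi^2))^(1/3) = (3.986e14 * 102065.6^2 / (4*pi^2))^(1/3)
r = 4.7203998e+07 m = 47203.9978 km
alt = r - R_E = 47203.9978 - 6371 = 40832.9978 km

40832.9978 km


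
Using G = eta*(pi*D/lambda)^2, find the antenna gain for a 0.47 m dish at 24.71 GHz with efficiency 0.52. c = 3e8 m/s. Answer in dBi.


lambda = c/f = 3e8 / 2.471e+10 = 0.01214083 m
G = eta*(pi*D/lambda)^2 = 0.52*(pi*0.47/0.01214083)^2
G = 7691.3360 (linear)
G = 10*log10(7691.3360) = 38.8600 dBi

38.8600 dBi


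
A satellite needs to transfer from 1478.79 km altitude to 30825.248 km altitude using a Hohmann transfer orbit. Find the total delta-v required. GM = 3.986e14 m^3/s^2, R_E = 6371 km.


r1 = 7849.7900 km = 7.84979e+06 m
r2 = 37196.2480 km = 3.7196248e+07 m
dv1 = sqrt(mu/r1)*(sqrt(2*r2/(r1+r2)) - 1) = 2031.5798 m/s
dv2 = sqrt(mu/r2)*(1 - sqrt(2*r1/(r1+r2))) = 1340.9827 m/s
total dv = |dv1| + |dv2| = 2031.5798 + 1340.9827 = 3372.5625 m/s = 3.3726 km/s

3.3726 km/s


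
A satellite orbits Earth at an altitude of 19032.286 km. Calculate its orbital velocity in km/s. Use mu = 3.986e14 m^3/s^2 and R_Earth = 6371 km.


r = R_E + alt = 6371.0 + 19032.286 = 25403.2860 km = 2.5403286e+07 m
v = sqrt(mu/r) = sqrt(3.986e14 / 2.5403286e+07) = 3961.1720 m/s = 3.9612 km/s

3.9612 km/s


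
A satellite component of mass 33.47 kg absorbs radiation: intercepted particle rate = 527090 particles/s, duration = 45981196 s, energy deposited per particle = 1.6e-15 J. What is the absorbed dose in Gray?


Total energy deposited = rate * time * E_per
  = 527090 * 45981196 * 1.6e-15 = 0.03877797 J
Dose = E_total / mass = 0.03877797 / 33.47
Dose = 0.001158589 Gy

0.0012 Gy


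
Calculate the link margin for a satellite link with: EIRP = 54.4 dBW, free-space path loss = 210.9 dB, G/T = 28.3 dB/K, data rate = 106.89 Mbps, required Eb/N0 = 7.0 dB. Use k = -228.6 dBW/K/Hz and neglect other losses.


C/N0 = EIRP - FSPL + G/T - k = 54.4 - 210.9 + 28.3 - (-228.6)
C/N0 = 100.4000 dB-Hz
R_b = 106.89 Mbps = 1.0689e+08 bps -> 10*log10(R_b) = 80.2894 dB-Hz
Eb/N0 = C/N0 - 10*log10(R_b) = 100.4000 - 80.2894 = 20.1106 dB
Margin = Eb/N0 - Eb/N0_req = 20.1106 - 7.0 = 13.1106 dB (link closes)

13.1106 dB


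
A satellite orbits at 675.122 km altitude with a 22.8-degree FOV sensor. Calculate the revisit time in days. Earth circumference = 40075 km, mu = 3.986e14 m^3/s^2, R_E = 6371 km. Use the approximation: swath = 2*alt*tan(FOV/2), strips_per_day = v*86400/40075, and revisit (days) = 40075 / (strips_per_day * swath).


swath = 2*675.122*tan(0.1989675) = 272.2569 km
v = sqrt(mu/r) = 7521.3114 m/s = 7.5213 km/s
strips/day = v*86400/40075 = 7.5213*86400/40075 = 16.2156
coverage/day = strips * swath = 16.2156 * 272.2569 = 4414.8175 km
revisit = 40075 / 4414.8175 = 9.0774 days

9.0774 days


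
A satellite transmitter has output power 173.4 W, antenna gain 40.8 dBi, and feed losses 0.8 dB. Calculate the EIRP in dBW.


Pt = 173.4 W = 22.3905 dBW
EIRP = Pt_dBW + Gt - losses = 22.3905 + 40.8 - 0.8 = 62.3905 dBW

62.3905 dBW


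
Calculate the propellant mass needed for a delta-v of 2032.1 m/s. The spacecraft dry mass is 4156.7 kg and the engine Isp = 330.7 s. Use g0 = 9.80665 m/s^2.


ve = Isp * g0 = 330.7 * 9.80665 = 3243.059155 m/s
mass ratio = exp(dv/ve) = exp(2032.1/3243.059155) = 1.87123704
m_prop = m_dry * (mr - 1) = 4156.7 * (1.87123704 - 1)
m_prop = 3621.4710 kg

3621.4710 kg


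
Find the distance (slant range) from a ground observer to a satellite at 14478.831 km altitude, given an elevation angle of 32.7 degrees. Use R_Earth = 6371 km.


h = 14478.831 km, el = 32.7 deg
d = -R_E*sin(el) + sqrt((R_E*sin(el))^2 + 2*R_E*h + h^2)
d = -6371.0000*sin(0.5707227) + sqrt((6371.0000*0.5402403)^2 + 2*6371.0000*14478.831 + 14478.831^2)
d = 16706.8829 km

16706.8829 km


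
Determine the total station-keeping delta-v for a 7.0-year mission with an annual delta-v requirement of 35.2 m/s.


dV = rate * years = 35.2 * 7.0
dV = 246.4000 m/s

246.4000 m/s


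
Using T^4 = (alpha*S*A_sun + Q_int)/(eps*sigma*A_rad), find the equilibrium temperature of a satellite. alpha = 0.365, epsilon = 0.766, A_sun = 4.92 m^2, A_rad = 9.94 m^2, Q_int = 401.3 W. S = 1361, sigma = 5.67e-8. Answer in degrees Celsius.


Numerator = alpha*S*A_sun + Q_int = 0.365*1361*4.92 + 401.3 = 2845.3838 W
Denominator = eps*sigma*A_rad = 0.766*5.67e-8*9.94 = 4.3171607e-07 W/K^4
T^4 = 6.5908684e+09 K^4
T = 284.9283 K = 11.7783 C

11.7783 degrees Celsius


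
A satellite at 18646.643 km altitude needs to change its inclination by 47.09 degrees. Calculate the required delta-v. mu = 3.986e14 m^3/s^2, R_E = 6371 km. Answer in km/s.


r = 25017.6430 km = 2.5017643e+07 m
V = sqrt(mu/r) = 3991.5856 m/s
di = 47.09 deg = 0.8218755 rad
dV = 2*V*sin(di/2) = 2*3991.5856*sin(0.4109378)
dV = 3189.0311 m/s = 3.1890 km/s

3.1890 km/s


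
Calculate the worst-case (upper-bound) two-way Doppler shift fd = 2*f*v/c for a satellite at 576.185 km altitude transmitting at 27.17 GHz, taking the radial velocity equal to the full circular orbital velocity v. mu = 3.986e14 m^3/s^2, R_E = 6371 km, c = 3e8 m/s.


r = 6.947185e+06 m
v = sqrt(mu/r) = 7574.6787 m/s (worst-case radial velocity)
f = 27.17 GHz = 2.717e+10 Hz
fd = 2*f*v/c = 2*2.717e+10*7574.6787/3.0e+08
fd = 1.3720268e+06 Hz

1.3720e+06 Hz


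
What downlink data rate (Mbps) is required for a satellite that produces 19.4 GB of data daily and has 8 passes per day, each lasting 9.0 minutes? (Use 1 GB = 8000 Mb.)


total contact time = 8 * 9.0 * 60 = 4320.0000 s
data = 19.4 GB = 155200.0000 Mb
rate = 155200.0000 / 4320.0000 = 35.9259 Mbps

35.9259 Mbps


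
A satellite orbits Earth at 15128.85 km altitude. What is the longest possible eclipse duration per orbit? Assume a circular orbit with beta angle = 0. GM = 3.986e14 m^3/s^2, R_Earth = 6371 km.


r = 21499.8500 km
T = 522.8933 min
Eclipse fraction = arcsin(R_E/r)/pi = arcsin(6371.0000/21499.8500)/pi
= arcsin(0.2963276)/pi = 0.09576203
Eclipse duration = 0.09576203 * 522.8933 = 50.0733 min

50.0733 minutes


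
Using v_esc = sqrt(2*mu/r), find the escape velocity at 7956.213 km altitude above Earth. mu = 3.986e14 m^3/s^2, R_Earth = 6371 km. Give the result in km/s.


r = 6371.0 + 7956.213 = 14327.2130 km = 1.4327213e+07 m
v_esc = sqrt(2*mu/r) = sqrt(2*3.986e14 / 1.4327213e+07)
v_esc = 7459.3809 m/s = 7.4594 km/s

7.4594 km/s


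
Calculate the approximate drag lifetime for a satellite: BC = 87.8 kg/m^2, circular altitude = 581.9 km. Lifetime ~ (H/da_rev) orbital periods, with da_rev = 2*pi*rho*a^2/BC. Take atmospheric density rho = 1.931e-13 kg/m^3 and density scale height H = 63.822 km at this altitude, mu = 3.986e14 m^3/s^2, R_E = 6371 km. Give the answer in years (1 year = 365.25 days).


a = R_E + alt = 6952.9000 km = 6.9529e+06 m
da_rev = 2*pi*rho*a^2/BC = 2*pi*1.931e-13*(6.9529e+06)^2/87.8 = 0.668035578 m per revolution
N = H/da_rev = 63822.0000 m / 0.668035578 m = 95536.8278 revolutions
P = 2*pi*sqrt(a^3/mu) = 5769.7925 s
lifetime = N*P = 95536.8278 * 5769.7925 = 5.5122767e+08 s = 6379.9499 days
years = 6379.9499 / 365.25 = 17.4674 years

17.4674 years


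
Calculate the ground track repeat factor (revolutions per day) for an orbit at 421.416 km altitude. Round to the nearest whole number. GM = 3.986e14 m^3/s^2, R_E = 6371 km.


r = 6.792416e+06 m
T = 2*pi*sqrt(r^3/mu) = 5571.1857 s = 92.8531 min
revs/day = 1440 / 92.8531 = 15.5084
Rounded: 16 revolutions per day

16 revolutions per day


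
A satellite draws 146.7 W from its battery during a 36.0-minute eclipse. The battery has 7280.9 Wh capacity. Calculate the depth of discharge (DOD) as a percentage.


E_used = P * t / 60 = 146.7 * 36.0 / 60 = 88.0200 Wh
DOD = E_used / E_total * 100 = 88.0200 / 7280.9 * 100
DOD = 1.2089 %

1.2089 %


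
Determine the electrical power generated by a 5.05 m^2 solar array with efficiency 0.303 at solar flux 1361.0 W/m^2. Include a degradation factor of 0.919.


P = area * eta * S * degradation
P = 5.05 * 0.303 * 1361.0 * 0.919
P = 1913.8489 W

1913.8489 W


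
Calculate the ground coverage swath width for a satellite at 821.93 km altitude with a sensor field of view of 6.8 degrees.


FOV = 6.8 deg = 0.1186824 rad
swath = 2 * alt * tan(FOV/2) = 2 * 821.93 * tan(0.05934119)
swath = 2 * 821.93 * 0.05941095
swath = 97.6633 km

97.6633 km


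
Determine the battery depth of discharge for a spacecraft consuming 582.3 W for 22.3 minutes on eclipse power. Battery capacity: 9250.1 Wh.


E_used = P * t / 60 = 582.3 * 22.3 / 60 = 216.4215 Wh
DOD = E_used / E_total * 100 = 216.4215 / 9250.1 * 100
DOD = 2.3397 %

2.3397 %


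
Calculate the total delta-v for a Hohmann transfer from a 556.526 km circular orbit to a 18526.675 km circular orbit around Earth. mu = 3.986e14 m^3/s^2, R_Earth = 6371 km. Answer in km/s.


r1 = 6927.5260 km = 6.927526e+06 m
r2 = 24897.6750 km = 2.4897675e+07 m
dv1 = sqrt(mu/r1)*(sqrt(2*r2/(r1+r2)) - 1) = 1902.8806 m/s
dv2 = sqrt(mu/r2)*(1 - sqrt(2*r1/(r1+r2))) = 1361.1674 m/s
total dv = |dv1| + |dv2| = 1902.8806 + 1361.1674 = 3264.0481 m/s = 3.2640 km/s

3.2640 km/s


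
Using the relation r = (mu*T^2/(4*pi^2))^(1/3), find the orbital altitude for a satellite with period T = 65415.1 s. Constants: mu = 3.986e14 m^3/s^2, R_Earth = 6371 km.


T = 65415.1 s
r = (mu*T^2/(4*pi^2))^(1/3) = (3.986e14 * 65415.1^2 / (4*pi^2))^(1/3)
r = 3.5089555e+07 m = 35089.5549 km
alt = r - R_E = 35089.5549 - 6371 = 28718.5549 km

28718.5549 km


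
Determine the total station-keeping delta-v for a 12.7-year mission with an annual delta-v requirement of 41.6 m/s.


dV = rate * years = 41.6 * 12.7
dV = 528.3200 m/s

528.3200 m/s


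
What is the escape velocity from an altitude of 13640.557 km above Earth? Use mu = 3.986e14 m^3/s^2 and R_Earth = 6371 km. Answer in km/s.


r = 6371.0 + 13640.557 = 20011.5570 km = 2.0011557e+07 m
v_esc = sqrt(2*mu/r) = sqrt(2*3.986e14 / 2.0011557e+07)
v_esc = 6311.6543 m/s = 6.3117 km/s

6.3117 km/s


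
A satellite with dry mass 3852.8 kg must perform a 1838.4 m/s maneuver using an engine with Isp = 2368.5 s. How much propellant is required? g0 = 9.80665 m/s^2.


ve = Isp * g0 = 2368.5 * 9.80665 = 23227.050525 m/s
mass ratio = exp(dv/ve) = exp(1838.4/23227.050525) = 1.08236568
m_prop = m_dry * (mr - 1) = 3852.8 * (1.08236568 - 1)
m_prop = 317.3385 kg

317.3385 kg


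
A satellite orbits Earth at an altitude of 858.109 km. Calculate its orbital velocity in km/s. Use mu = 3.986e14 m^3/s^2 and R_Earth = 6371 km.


r = R_E + alt = 6371.0 + 858.109 = 7229.1090 km = 7.229109e+06 m
v = sqrt(mu/r) = sqrt(3.986e14 / 7.229109e+06) = 7425.5095 m/s = 7.4255 km/s

7.4255 km/s


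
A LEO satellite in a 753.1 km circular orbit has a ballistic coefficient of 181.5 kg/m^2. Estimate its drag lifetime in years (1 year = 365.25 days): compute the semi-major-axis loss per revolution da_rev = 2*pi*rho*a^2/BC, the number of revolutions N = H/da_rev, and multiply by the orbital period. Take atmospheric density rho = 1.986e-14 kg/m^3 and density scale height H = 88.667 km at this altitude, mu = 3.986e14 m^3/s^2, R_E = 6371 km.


a = R_E + alt = 7124.1000 km = 7.1241e+06 m
da_rev = 2*pi*rho*a^2/BC = 2*pi*1.986e-14*(7.1241e+06)^2/181.5 = 0.0348933364 m per revolution
N = H/da_rev = 88667.0000 m / 0.0348933364 m = 2.5410869e+06 revolutions
P = 2*pi*sqrt(a^3/mu) = 5984.2018 s
lifetime = N*P = 2.5410869e+06 * 5984.2018 = 1.5206377e+10 s = 175999.7321 days
years = 175999.7321 / 365.25 = 481.8610 years

481.8610 years


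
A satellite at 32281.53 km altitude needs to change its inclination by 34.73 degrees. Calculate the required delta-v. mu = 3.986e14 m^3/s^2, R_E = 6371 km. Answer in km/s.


r = 38652.5300 km = 3.865253e+07 m
V = sqrt(mu/r) = 3211.2912 m/s
di = 34.73 deg = 0.6061528 rad
dV = 2*V*sin(di/2) = 2*3211.2912*sin(0.3030764)
dV = 1916.8699 m/s = 1.9169 km/s

1.9169 km/s


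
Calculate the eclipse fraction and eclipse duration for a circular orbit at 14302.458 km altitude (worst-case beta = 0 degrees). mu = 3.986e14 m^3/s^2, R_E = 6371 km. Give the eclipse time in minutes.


r = 20673.4580 km
T = 493.0372 min
Eclipse fraction = arcsin(R_E/r)/pi = arcsin(6371.0000/20673.4580)/pi
= arcsin(0.3081729)/pi = 0.09971754
Eclipse duration = 0.09971754 * 493.0372 = 49.1645 min

49.1645 minutes


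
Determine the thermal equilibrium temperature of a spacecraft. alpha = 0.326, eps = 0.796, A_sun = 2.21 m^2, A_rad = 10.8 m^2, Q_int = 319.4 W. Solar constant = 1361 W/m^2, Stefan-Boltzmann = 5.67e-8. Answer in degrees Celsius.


Numerator = alpha*S*A_sun + Q_int = 0.326*1361*2.21 + 319.4 = 1299.9461 W
Denominator = eps*sigma*A_rad = 0.796*5.67e-8*10.8 = 4.8743856e-07 W/K^4
T^4 = 2.6668921e+09 K^4
T = 227.2487 K = -45.9013 C

-45.9013 degrees Celsius


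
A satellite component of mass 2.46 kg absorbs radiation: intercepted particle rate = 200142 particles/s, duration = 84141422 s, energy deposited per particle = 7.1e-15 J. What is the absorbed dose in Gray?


Total energy deposited = rate * time * E_per
  = 200142 * 84141422 * 7.1e-15 = 0.1195657 J
Dose = E_total / mass = 0.1195657 / 2.46
Dose = 0.04860392 Gy

0.0486 Gy


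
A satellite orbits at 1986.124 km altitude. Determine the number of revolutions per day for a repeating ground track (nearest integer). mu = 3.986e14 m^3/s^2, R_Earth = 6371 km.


r = 8.357124e+06 m
T = 2*pi*sqrt(r^3/mu) = 7603.2013 s = 126.7200 min
revs/day = 1440 / 126.7200 = 11.3636
Rounded: 11 revolutions per day

11 revolutions per day


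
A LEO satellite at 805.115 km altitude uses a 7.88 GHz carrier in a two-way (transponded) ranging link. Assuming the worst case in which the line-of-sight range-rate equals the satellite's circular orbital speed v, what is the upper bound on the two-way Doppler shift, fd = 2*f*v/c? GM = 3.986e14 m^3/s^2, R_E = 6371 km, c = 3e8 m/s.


r = 7.176115e+06 m
v = sqrt(mu/r) = 7452.8770 m/s (worst-case radial velocity)
f = 7.88 GHz = 7.88e+09 Hz
fd = 2*f*v/c = 2*7.88e+09*7452.8770/3.0e+08
fd = 391524.4703 Hz

391524.4703 Hz


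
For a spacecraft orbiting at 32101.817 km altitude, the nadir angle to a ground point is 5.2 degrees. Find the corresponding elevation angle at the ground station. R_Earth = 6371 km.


r = R_E + alt = 38472.8170 km
Law of sines in the satellite / Earth-center / ground-point triangle:
  sin(nadir)/R_E = sin(90 + el)/r  =>  cos(el) = (r/R_E)*sin(nadir)
cos(el) = (38472.8170 / 6371.0000) * sin(5.2 deg) = 0.5473067
el = arccos(0.5473067) = 56.8176 deg
(Earth-central angle = 90 - nadir - el = 27.9824 deg)

56.8176 degrees


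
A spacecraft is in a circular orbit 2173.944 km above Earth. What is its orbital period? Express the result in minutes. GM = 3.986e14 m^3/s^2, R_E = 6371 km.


r = 8544.9440 km = 8.544944e+06 m
T = 2*pi*sqrt(r^3/mu) = 2*pi*sqrt(6.2391821e+20 / 3.986e14)
T = 7860.9503 s = 131.0158 min

131.0158 minutes


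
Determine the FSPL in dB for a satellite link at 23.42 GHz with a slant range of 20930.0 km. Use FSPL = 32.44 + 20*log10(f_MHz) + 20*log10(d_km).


f = 23.42 GHz = 23420.0000 MHz
d = 20930.0 km
FSPL = 32.44 + 20*log10(23420.0000) + 20*log10(20930.0)
FSPL = 32.44 + 87.3917 + 86.4154
FSPL = 206.2471 dB

206.2471 dB


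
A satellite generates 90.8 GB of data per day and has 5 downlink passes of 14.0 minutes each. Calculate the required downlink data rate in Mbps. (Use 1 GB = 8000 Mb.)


total contact time = 5 * 14.0 * 60 = 4200.0000 s
data = 90.8 GB = 726400.0000 Mb
rate = 726400.0000 / 4200.0000 = 172.9524 Mbps

172.9524 Mbps


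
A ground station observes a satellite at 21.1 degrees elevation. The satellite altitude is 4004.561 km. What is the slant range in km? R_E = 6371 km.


h = 4004.561 km, el = 21.1 deg
d = -R_E*sin(el) + sqrt((R_E*sin(el))^2 + 2*R_E*h + h^2)
d = -6371.0000*sin(0.3682645) + sqrt((6371.0000*0.3599968)^2 + 2*6371.0000*4004.561 + 4004.561^2)
d = 6210.7504 km

6210.7504 km


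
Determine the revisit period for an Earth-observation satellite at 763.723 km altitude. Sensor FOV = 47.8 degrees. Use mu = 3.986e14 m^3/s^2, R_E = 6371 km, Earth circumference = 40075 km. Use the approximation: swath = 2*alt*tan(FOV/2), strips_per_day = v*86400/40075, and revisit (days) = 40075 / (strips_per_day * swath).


swath = 2*763.723*tan(0.4171337) = 676.8709 km
v = sqrt(mu/r) = 7474.4646 m/s = 7.4745 km/s
strips/day = v*86400/40075 = 7.4745*86400/40075 = 16.1146
coverage/day = strips * swath = 16.1146 * 676.8709 = 10907.5231 km
revisit = 40075 / 10907.5231 = 3.6741 days

3.6741 days


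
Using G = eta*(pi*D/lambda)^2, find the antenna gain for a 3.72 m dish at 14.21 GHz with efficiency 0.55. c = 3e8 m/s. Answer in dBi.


lambda = c/f = 3e8 / 1.421e+10 = 0.02111189 m
G = eta*(pi*D/lambda)^2 = 0.55*(pi*3.72/0.02111189)^2
G = 168536.4963 (linear)
G = 10*log10(168536.4963) = 52.2669 dBi

52.2669 dBi


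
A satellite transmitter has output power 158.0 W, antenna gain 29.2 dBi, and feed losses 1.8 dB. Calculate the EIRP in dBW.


Pt = 158.0 W = 21.9866 dBW
EIRP = Pt_dBW + Gt - losses = 21.9866 + 29.2 - 1.8 = 49.3866 dBW

49.3866 dBW


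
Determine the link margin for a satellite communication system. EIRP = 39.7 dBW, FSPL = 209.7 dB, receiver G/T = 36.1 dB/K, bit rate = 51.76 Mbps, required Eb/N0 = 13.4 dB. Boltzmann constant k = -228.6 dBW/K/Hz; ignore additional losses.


C/N0 = EIRP - FSPL + G/T - k = 39.7 - 209.7 + 36.1 - (-228.6)
C/N0 = 94.7000 dB-Hz
R_b = 51.76 Mbps = 5.176e+07 bps -> 10*log10(R_b) = 77.1399 dB-Hz
Eb/N0 = C/N0 - 10*log10(R_b) = 94.7000 - 77.1399 = 17.5601 dB
Margin = Eb/N0 - Eb/N0_req = 17.5601 - 13.4 = 4.1601 dB (link closes)

4.1601 dB


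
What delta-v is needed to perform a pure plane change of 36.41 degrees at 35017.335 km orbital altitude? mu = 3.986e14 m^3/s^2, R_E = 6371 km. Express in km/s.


r = 41388.3350 km = 4.1388335e+07 m
V = sqrt(mu/r) = 3103.3422 m/s
di = 36.41 deg = 0.6354744 rad
dV = 2*V*sin(di/2) = 2*3103.3422*sin(0.3177372)
dV = 1939.0788 m/s = 1.9391 km/s

1.9391 km/s


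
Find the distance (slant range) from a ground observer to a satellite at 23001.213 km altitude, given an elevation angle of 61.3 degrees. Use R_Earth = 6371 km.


h = 23001.213 km, el = 61.3 deg
d = -R_E*sin(el) + sqrt((R_E*sin(el))^2 + 2*R_E*h + h^2)
d = -6371.0000*sin(1.0699) + sqrt((6371.0000*0.8771462)^2 + 2*6371.0000*23001.213 + 23001.213^2)
d = 23624.1363 km

23624.1363 km


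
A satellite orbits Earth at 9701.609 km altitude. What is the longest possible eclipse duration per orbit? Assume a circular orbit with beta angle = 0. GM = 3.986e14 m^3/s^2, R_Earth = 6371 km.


r = 16072.6090 km
T = 337.9789 min
Eclipse fraction = arcsin(R_E/r)/pi = arcsin(6371.0000/16072.6090)/pi
= arcsin(0.3963887)/pi = 0.1297367
Eclipse duration = 0.1297367 * 337.9789 = 43.8483 min

43.8483 minutes


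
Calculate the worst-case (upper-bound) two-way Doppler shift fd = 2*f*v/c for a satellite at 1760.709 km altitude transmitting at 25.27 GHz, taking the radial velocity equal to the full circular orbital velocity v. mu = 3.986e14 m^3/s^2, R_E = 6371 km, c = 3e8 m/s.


r = 8.131709e+06 m
v = sqrt(mu/r) = 7001.2846 m/s (worst-case radial velocity)
f = 25.27 GHz = 2.527e+10 Hz
fd = 2*f*v/c = 2*2.527e+10*7001.2846/3.0e+08
fd = 1.1794831e+06 Hz

1.1795e+06 Hz


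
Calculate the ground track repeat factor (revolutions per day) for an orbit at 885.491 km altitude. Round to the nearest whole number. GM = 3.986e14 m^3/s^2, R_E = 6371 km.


r = 7.256491e+06 m
T = 2*pi*sqrt(r^3/mu) = 6151.7859 s = 102.5298 min
revs/day = 1440 / 102.5298 = 14.0447
Rounded: 14 revolutions per day

14 revolutions per day


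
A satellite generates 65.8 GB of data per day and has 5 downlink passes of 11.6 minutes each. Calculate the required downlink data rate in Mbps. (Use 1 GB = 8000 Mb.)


total contact time = 5 * 11.6 * 60 = 3480.0000 s
data = 65.8 GB = 526400.0000 Mb
rate = 526400.0000 / 3480.0000 = 151.2644 Mbps

151.2644 Mbps


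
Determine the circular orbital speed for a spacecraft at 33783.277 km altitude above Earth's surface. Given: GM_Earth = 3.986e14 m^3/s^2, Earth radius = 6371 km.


r = R_E + alt = 6371.0 + 33783.277 = 40154.2770 km = 4.0154277e+07 m
v = sqrt(mu/r) = sqrt(3.986e14 / 4.0154277e+07) = 3150.6687 m/s = 3.1507 km/s

3.1507 km/s


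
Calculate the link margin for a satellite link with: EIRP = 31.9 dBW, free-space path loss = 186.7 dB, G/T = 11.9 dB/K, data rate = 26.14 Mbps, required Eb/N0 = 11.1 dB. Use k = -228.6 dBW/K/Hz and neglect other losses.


C/N0 = EIRP - FSPL + G/T - k = 31.9 - 186.7 + 11.9 - (-228.6)
C/N0 = 85.7000 dB-Hz
R_b = 26.14 Mbps = 2.614e+07 bps -> 10*log10(R_b) = 74.1731 dB-Hz
Eb/N0 = C/N0 - 10*log10(R_b) = 85.7000 - 74.1731 = 11.5269 dB
Margin = Eb/N0 - Eb/N0_req = 11.5269 - 11.1 = 0.4269442 dB (link closes)

0.4269 dB


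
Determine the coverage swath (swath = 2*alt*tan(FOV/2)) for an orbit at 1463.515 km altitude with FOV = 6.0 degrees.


FOV = 6.0 deg = 0.1047198 rad
swath = 2 * alt * tan(FOV/2) = 2 * 1463.515 * tan(0.05235988)
swath = 2 * 1463.515 * 0.05240778
swath = 153.3991 km

153.3991 km


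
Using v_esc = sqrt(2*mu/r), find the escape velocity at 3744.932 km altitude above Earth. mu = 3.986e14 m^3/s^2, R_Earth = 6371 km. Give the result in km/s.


r = 6371.0 + 3744.932 = 10115.9320 km = 1.0115932e+07 m
v_esc = sqrt(2*mu/r) = sqrt(2*3.986e14 / 1.0115932e+07)
v_esc = 8877.2959 m/s = 8.8773 km/s

8.8773 km/s


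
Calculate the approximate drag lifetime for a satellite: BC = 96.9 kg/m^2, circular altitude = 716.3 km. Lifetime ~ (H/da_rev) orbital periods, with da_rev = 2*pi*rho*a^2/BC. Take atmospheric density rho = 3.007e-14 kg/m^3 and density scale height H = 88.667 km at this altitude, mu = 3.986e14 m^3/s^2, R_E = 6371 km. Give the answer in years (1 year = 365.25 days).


a = R_E + alt = 7087.3000 km = 7.0873e+06 m
da_rev = 2*pi*rho*a^2/BC = 2*pi*3.007e-14*(7.0873e+06)^2/96.9 = 0.0979379823 m per revolution
N = H/da_rev = 88667.0000 m / 0.0979379823 m = 905338.2349 revolutions
P = 2*pi*sqrt(a^3/mu) = 5937.8941 s
lifetime = N*P = 905338.2349 * 5937.8941 = 5.3758025e+09 s = 62219.9368 days
years = 62219.9368 / 365.25 = 170.3489 years

170.3489 years


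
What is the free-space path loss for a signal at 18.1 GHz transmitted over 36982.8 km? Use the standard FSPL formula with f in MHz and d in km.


f = 18.1 GHz = 18100.0000 MHz
d = 36982.8 km
FSPL = 32.44 + 20*log10(18100.0000) + 20*log10(36982.8)
FSPL = 32.44 + 85.1536 + 91.3600
FSPL = 208.9536 dB

208.9536 dB


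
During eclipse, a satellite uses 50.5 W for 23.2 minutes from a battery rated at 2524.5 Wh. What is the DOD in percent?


E_used = P * t / 60 = 50.5 * 23.2 / 60 = 19.5267 Wh
DOD = E_used / E_total * 100 = 19.5267 / 2524.5 * 100
DOD = 0.7734865 %

0.7735 %


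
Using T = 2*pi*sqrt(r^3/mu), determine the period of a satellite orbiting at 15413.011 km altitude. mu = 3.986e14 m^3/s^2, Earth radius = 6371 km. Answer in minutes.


r = 21784.0110 km = 2.1784011e+07 m
T = 2*pi*sqrt(r^3/mu) = 2*pi*sqrt(1.0337453e+22 / 3.986e14)
T = 31997.6433 s = 533.2941 min

533.2941 minutes


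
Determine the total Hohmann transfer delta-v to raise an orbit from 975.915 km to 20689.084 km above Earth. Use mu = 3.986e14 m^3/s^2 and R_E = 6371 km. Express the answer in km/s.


r1 = 7346.9150 km = 7.346915e+06 m
r2 = 27060.0840 km = 2.7060084e+07 m
dv1 = sqrt(mu/r1)*(sqrt(2*r2/(r1+r2)) - 1) = 1872.1440 m/s
dv2 = sqrt(mu/r2)*(1 - sqrt(2*r1/(r1+r2))) = 1329.8728 m/s
total dv = |dv1| + |dv2| = 1872.1440 + 1329.8728 = 3202.0169 m/s = 3.2020 km/s

3.2020 km/s


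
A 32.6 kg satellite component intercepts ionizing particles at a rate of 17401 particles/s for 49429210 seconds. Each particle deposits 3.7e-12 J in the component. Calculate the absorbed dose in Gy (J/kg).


Total energy deposited = rate * time * E_per
  = 17401 * 49429210 * 3.7e-12 = 3.1824 J
Dose = E_total / mass = 3.1824 / 32.6
Dose = 0.09762072 Gy

0.0976 Gy


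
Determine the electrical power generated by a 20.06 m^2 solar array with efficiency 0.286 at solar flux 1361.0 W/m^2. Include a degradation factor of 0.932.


P = area * eta * S * degradation
P = 20.06 * 0.286 * 1361.0 * 0.932
P = 7277.3121 W

7277.3121 W


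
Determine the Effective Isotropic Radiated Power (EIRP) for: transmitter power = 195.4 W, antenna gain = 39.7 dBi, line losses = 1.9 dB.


Pt = 195.4 W = 22.9092 dBW
EIRP = Pt_dBW + Gt - losses = 22.9092 + 39.7 - 1.9 = 60.7092 dBW

60.7092 dBW


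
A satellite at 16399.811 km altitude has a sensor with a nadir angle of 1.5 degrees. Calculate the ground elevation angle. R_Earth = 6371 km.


r = R_E + alt = 22770.8110 km
Law of sines in the satellite / Earth-center / ground-point triangle:
  sin(nadir)/R_E = sin(90 + el)/r  =>  cos(el) = (r/R_E)*sin(nadir)
cos(el) = (22770.8110 / 6371.0000) * sin(1.5 deg) = 0.09355993
el = arccos(0.09355993) = 84.6316 deg
(Earth-central angle = 90 - nadir - el = 3.8684 deg)

84.6316 degrees


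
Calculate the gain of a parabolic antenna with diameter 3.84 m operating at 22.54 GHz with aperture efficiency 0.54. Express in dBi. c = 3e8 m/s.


lambda = c/f = 3e8 / 2.254e+10 = 0.01330967 m
G = eta*(pi*D/lambda)^2 = 0.54*(pi*3.84/0.01330967)^2
G = 443630.3685 (linear)
G = 10*log10(443630.3685) = 56.4702 dBi

56.4702 dBi


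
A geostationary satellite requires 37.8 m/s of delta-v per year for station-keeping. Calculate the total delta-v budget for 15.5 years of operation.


dV = rate * years = 37.8 * 15.5
dV = 585.9000 m/s

585.9000 m/s


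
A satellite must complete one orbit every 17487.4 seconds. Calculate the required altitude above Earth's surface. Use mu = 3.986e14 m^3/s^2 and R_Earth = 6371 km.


T = 17487.4 s
r = (mu*T^2/(4*pi^2))^(1/3) = (3.986e14 * 17487.4^2 / (4*pi^2))^(1/3)
r = 1.4561608e+07 m = 14561.6084 km
alt = r - R_E = 14561.6084 - 6371 = 8190.6084 km

8190.6084 km


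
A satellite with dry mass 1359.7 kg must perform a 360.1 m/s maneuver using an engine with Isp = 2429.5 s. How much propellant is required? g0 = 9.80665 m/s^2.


ve = Isp * g0 = 2429.5 * 9.80665 = 23825.256175 m/s
mass ratio = exp(dv/ve) = exp(360.1/23825.256175) = 1.01522901
m_prop = m_dry * (mr - 1) = 1359.7 * (1.01522901 - 1)
m_prop = 20.7069 kg

20.7069 kg


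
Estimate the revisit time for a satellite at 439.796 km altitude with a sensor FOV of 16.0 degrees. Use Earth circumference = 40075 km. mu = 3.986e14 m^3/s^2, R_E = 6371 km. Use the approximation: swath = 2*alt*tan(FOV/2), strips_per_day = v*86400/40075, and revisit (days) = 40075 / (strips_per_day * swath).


swath = 2*439.796*tan(0.1396263) = 123.6186 km
v = sqrt(mu/r) = 7650.1458 m/s = 7.6501 km/s
strips/day = v*86400/40075 = 7.6501*86400/40075 = 16.4934
coverage/day = strips * swath = 16.4934 * 123.6186 = 2038.8897 km
revisit = 40075 / 2038.8897 = 19.6553 days

19.6553 days


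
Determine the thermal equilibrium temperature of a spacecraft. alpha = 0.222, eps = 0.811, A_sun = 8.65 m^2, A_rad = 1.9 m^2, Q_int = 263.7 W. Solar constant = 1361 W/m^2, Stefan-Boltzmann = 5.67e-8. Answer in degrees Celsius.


Numerator = alpha*S*A_sun + Q_int = 0.222*1361*8.65 + 263.7 = 2877.2283 W
Denominator = eps*sigma*A_rad = 0.811*5.67e-8*1.9 = 8.736903e-08 W/K^4
T^4 = 3.2931902e+10 K^4
T = 425.9947 K = 152.8447 C

152.8447 degrees Celsius


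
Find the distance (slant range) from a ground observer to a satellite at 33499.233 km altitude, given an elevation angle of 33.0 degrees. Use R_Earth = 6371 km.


h = 33499.233 km, el = 33.0 deg
d = -R_E*sin(el) + sqrt((R_E*sin(el))^2 + 2*R_E*h + h^2)
d = -6371.0000*sin(0.5759587) + sqrt((6371.0000*0.544639)^2 + 2*6371.0000*33499.233 + 33499.233^2)
d = 36040.6857 km

36040.6857 km


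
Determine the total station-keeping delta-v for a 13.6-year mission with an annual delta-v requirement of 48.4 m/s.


dV = rate * years = 48.4 * 13.6
dV = 658.2400 m/s

658.2400 m/s


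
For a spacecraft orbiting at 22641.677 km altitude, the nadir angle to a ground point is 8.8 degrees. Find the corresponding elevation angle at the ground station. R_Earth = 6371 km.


r = R_E + alt = 29012.6770 km
Law of sines in the satellite / Earth-center / ground-point triangle:
  sin(nadir)/R_E = sin(90 + el)/r  =>  cos(el) = (r/R_E)*sin(nadir)
cos(el) = (29012.6770 / 6371.0000) * sin(8.8 deg) = 0.6966769
el = arccos(0.6966769) = 45.8390 deg
(Earth-central angle = 90 - nadir - el = 35.3610 deg)

45.8390 degrees


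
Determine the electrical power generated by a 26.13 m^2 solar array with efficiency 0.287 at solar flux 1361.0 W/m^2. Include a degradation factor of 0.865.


P = area * eta * S * degradation
P = 26.13 * 0.287 * 1361.0 * 0.865
P = 8828.6752 W

8828.6752 W


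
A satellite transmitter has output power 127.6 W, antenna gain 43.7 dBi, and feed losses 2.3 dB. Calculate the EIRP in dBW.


Pt = 127.6 W = 21.0585 dBW
EIRP = Pt_dBW + Gt - losses = 21.0585 + 43.7 - 2.3 = 62.4585 dBW

62.4585 dBW


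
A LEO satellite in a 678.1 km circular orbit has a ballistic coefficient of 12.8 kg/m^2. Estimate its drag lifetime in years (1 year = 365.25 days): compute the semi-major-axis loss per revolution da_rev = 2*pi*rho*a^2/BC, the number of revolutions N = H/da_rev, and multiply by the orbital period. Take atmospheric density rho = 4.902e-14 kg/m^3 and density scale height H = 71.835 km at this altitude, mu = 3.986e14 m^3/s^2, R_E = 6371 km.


a = R_E + alt = 7049.1000 km = 7.0491e+06 m
da_rev = 2*pi*rho*a^2/BC = 2*pi*4.902e-14*(7.0491e+06)^2/12.8 = 1.195668 m per revolution
N = H/da_rev = 71835.0000 m / 1.195668 m = 60079.3945 revolutions
P = 2*pi*sqrt(a^3/mu) = 5889.9516 s
lifetime = N*P = 60079.3945 * 5889.9516 = 3.5386473e+08 s = 4095.6566 days
years = 4095.6566 / 365.25 = 11.2133 years

11.2133 years


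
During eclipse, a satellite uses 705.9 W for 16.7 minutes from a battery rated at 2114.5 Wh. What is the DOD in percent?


E_used = P * t / 60 = 705.9 * 16.7 / 60 = 196.4755 Wh
DOD = E_used / E_total * 100 = 196.4755 / 2114.5 * 100
DOD = 9.2918 %

9.2918 %


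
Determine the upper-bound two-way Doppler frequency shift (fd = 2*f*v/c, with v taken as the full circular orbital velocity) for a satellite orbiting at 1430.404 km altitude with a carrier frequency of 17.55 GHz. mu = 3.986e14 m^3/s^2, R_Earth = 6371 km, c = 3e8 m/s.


r = 7.801404e+06 m
v = sqrt(mu/r) = 7147.9625 m/s (worst-case radial velocity)
f = 17.55 GHz = 1.755e+10 Hz
fd = 2*f*v/c = 2*1.755e+10*7147.9625/3.0e+08
fd = 836311.6075 Hz

836311.6075 Hz


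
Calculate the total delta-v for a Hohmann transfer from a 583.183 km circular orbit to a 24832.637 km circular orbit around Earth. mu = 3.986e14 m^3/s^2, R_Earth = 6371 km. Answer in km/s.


r1 = 6954.1830 km = 6.954183e+06 m
r2 = 31203.6370 km = 3.1203637e+07 m
dv1 = sqrt(mu/r1)*(sqrt(2*r2/(r1+r2)) - 1) = 2111.2748 m/s
dv2 = sqrt(mu/r2)*(1 - sqrt(2*r1/(r1+r2))) = 1416.2890 m/s
total dv = |dv1| + |dv2| = 2111.2748 + 1416.2890 = 3527.5638 m/s = 3.5276 km/s

3.5276 km/s


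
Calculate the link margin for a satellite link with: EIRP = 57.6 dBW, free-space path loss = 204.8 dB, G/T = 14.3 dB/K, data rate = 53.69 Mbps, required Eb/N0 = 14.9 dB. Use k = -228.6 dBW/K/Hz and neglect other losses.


C/N0 = EIRP - FSPL + G/T - k = 57.6 - 204.8 + 14.3 - (-228.6)
C/N0 = 95.7000 dB-Hz
R_b = 53.69 Mbps = 5.369e+07 bps -> 10*log10(R_b) = 77.2989 dB-Hz
Eb/N0 = C/N0 - 10*log10(R_b) = 95.7000 - 77.2989 = 18.4011 dB
Margin = Eb/N0 - Eb/N0_req = 18.4011 - 14.9 = 3.5011 dB (link closes)

3.5011 dB


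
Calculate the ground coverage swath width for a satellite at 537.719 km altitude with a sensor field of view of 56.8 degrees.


FOV = 56.8 deg = 0.991347 rad
swath = 2 * alt * tan(FOV/2) = 2 * 537.719 * tan(0.4956735)
swath = 2 * 537.719 * 0.540698
swath = 581.4872 km

581.4872 km


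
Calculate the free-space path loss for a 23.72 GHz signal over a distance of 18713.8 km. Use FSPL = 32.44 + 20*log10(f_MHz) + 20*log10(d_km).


f = 23.72 GHz = 23720.0000 MHz
d = 18713.8 km
FSPL = 32.44 + 20*log10(23720.0000) + 20*log10(18713.8)
FSPL = 32.44 + 87.5023 + 85.4432
FSPL = 205.3855 dB

205.3855 dB


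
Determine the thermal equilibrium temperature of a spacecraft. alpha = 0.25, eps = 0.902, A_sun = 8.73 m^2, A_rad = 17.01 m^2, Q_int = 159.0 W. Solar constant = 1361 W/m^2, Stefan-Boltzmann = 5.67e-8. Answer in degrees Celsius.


Numerator = alpha*S*A_sun + Q_int = 0.25*1361*8.73 + 159.0 = 3129.3825 W
Denominator = eps*sigma*A_rad = 0.902*5.67e-8*17.01 = 8.6994923e-07 W/K^4
T^4 = 3.5972013e+09 K^4
T = 244.9014 K = -28.2486 C

-28.2486 degrees Celsius


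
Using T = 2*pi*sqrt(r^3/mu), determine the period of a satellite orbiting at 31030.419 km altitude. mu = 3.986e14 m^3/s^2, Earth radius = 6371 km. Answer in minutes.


r = 37401.4190 km = 3.7401419e+07 m
T = 2*pi*sqrt(r^3/mu) = 2*pi*sqrt(5.2319579e+22 / 3.986e14)
T = 71985.2207 s = 1199.7537 min

1199.7537 minutes


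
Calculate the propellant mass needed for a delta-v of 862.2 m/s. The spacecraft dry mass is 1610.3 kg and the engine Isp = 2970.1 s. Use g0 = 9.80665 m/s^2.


ve = Isp * g0 = 2970.1 * 9.80665 = 29126.731165 m/s
mass ratio = exp(dv/ve) = exp(862.2/29126.731165) = 1.03004416
m_prop = m_dry * (mr - 1) = 1610.3 * (1.03004416 - 1)
m_prop = 48.3801 kg

48.3801 kg


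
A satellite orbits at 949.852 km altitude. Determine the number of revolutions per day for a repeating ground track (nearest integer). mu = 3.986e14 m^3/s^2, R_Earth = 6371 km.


r = 7.320852e+06 m
T = 2*pi*sqrt(r^3/mu) = 6233.8114 s = 103.8969 min
revs/day = 1440 / 103.8969 = 13.8599
Rounded: 14 revolutions per day

14 revolutions per day


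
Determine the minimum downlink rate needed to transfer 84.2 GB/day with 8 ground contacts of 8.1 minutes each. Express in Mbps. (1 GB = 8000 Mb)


total contact time = 8 * 8.1 * 60 = 3888.0000 s
data = 84.2 GB = 673600.0000 Mb
rate = 673600.0000 / 3888.0000 = 173.2510 Mbps

173.2510 Mbps


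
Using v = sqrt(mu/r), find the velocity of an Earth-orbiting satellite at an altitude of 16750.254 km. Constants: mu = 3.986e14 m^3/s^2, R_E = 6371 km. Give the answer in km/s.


r = R_E + alt = 6371.0 + 16750.254 = 23121.2540 km = 2.3121254e+07 m
v = sqrt(mu/r) = sqrt(3.986e14 / 2.3121254e+07) = 4152.0536 m/s = 4.1521 km/s

4.1521 km/s


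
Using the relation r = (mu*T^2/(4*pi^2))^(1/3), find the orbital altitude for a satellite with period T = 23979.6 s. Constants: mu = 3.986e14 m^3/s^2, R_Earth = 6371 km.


T = 23979.6 s
r = (mu*T^2/(4*pi^2))^(1/3) = (3.986e14 * 23979.6^2 / (4*pi^2))^(1/3)
r = 1.7972996e+07 m = 17972.9959 km
alt = r - R_E = 17972.9959 - 6371 = 11601.9959 km

11601.9959 km


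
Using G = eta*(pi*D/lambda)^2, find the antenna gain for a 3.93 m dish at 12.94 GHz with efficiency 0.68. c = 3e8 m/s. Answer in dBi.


lambda = c/f = 3e8 / 1.294e+10 = 0.02318393 m
G = eta*(pi*D/lambda)^2 = 0.68*(pi*3.93/0.02318393)^2
G = 192850.0705 (linear)
G = 10*log10(192850.0705) = 52.8522 dBi

52.8522 dBi


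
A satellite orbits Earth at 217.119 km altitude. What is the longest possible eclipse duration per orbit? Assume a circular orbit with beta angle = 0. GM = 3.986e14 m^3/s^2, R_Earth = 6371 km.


r = 6588.1190 km
T = 88.6956 min
Eclipse fraction = arcsin(R_E/r)/pi = arcsin(6371.0000/6588.1190)/pi
= arcsin(0.9670439)/pi = 0.418053
Eclipse duration = 0.418053 * 88.6956 = 37.0795 min

37.0795 minutes


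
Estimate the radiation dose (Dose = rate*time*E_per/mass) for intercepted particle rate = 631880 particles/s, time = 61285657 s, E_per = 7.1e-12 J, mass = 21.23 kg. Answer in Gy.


Total energy deposited = rate * time * E_per
  = 631880 * 61285657 * 7.1e-12 = 274.9488 J
Dose = E_total / mass = 274.9488 / 21.23
Dose = 12.9510 Gy

12.9510 Gy


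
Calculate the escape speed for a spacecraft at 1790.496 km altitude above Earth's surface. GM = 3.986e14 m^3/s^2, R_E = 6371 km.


r = 6371.0 + 1790.496 = 8161.4960 km = 8.161496e+06 m
v_esc = sqrt(2*mu/r) = sqrt(2*3.986e14 / 8.161496e+06)
v_esc = 9883.2267 m/s = 9.8832 km/s

9.8832 km/s


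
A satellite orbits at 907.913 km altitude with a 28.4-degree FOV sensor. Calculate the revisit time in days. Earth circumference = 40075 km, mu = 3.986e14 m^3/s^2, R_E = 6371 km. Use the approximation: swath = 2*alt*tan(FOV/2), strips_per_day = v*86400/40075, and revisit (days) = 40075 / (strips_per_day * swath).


swath = 2*907.913*tan(0.2478368) = 459.4746 km
v = sqrt(mu/r) = 7400.0624 m/s = 7.4001 km/s
strips/day = v*86400/40075 = 7.4001*86400/40075 = 15.9542
coverage/day = strips * swath = 15.9542 * 459.4746 = 7330.5594 km
revisit = 40075 / 7330.5594 = 5.4668 days

5.4668 days


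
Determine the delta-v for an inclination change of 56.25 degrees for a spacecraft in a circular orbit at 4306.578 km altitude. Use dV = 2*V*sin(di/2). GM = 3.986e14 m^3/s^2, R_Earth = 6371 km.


r = 10677.5780 km = 1.0677578e+07 m
V = sqrt(mu/r) = 6109.8742 m/s
di = 56.25 deg = 0.9817477 rad
dV = 2*V*sin(di/2) = 2*6109.8742*sin(0.4908739)
dV = 5760.3496 m/s = 5.7603 km/s

5.7603 km/s


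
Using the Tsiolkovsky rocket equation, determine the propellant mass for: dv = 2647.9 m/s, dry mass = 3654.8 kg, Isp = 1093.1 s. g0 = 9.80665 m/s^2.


ve = Isp * g0 = 1093.1 * 9.80665 = 10719.649115 m/s
mass ratio = exp(dv/ve) = exp(2647.9/10719.649115) = 1.28019663
m_prop = m_dry * (mr - 1) = 3654.8 * (1.28019663 - 1)
m_prop = 1024.0626 kg

1024.0626 kg


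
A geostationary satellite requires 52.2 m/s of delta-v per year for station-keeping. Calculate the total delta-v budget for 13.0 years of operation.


dV = rate * years = 52.2 * 13.0
dV = 678.6000 m/s

678.6000 m/s


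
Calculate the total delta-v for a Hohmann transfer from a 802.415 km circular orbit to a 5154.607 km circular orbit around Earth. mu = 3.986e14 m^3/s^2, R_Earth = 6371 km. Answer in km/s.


r1 = 7173.4150 km = 7.173415e+06 m
r2 = 11525.6070 km = 1.1525607e+07 m
dv1 = sqrt(mu/r1)*(sqrt(2*r2/(r1+r2)) - 1) = 822.1520 m/s
dv2 = sqrt(mu/r2)*(1 - sqrt(2*r1/(r1+r2))) = 729.6417 m/s
total dv = |dv1| + |dv2| = 822.1520 + 729.6417 = 1551.7938 m/s = 1.5518 km/s

1.5518 km/s


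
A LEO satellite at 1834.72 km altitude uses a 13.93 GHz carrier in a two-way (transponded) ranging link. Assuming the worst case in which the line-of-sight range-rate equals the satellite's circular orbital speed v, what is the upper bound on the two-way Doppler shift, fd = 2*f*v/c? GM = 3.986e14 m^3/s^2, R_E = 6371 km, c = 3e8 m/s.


r = 8.20572e+06 m
v = sqrt(mu/r) = 6969.6393 m/s (worst-case radial velocity)
f = 13.93 GHz = 1.393e+10 Hz
fd = 2*f*v/c = 2*1.393e+10*6969.6393/3.0e+08
fd = 647247.1663 Hz

647247.1663 Hz
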